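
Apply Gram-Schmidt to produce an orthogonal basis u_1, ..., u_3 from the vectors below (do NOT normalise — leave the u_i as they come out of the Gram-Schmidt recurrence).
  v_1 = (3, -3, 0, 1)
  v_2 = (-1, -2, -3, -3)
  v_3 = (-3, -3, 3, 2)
Orthogonal basis:
  u_1 = (3, -3, 0, 1)
  u_2 = (-1, -2, -3, -3)
  u_3 = (-1563/437, -1401/437, 51/23, 486/437)

Apply the Gram-Schmidt recurrence
  u_1 = v_1
  u_i = v_i − Σ_{j<i} ((v_i · u_j) / (u_j · u_j)) · u_j.

Step by step this gives:
  u_1 = (3, -3, 0, 1)
  u_2 = (-1, -2, -3, -3)
  u_3 = (-1563/437, -1401/437, 51/23, 486/437)

Orthogonality check:
  u_2 · u_1 = 0 (should be 0)
  u_3 · u_1 = 0 (should be 0)
  u_3 · u_2 = 0 (should be 0)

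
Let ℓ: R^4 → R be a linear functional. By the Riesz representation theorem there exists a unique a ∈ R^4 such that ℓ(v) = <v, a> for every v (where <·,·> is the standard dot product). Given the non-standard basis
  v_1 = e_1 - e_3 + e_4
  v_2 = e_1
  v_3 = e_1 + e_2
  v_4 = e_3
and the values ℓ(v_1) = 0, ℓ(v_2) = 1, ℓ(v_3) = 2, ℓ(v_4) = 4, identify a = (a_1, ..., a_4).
a = (1, 1, 4, 3)

Write a = (a_1, ..., a_4) in the standard basis. For each basis vector v_i, ℓ(v_i) = <v_i, a> is a linear equation in the a_j's. Collect the n equations into a matrix system V a = ℓ, where row i of V is v_i (expressed in the standard basis). Since V is invertible (lower-triangular with 1s on the diagonal, up to permutation), solve by back-substitution:
  V =
[[1, 0, -1, 1],
 [1, 0, 0, 0],
 [1, 1, 0, 0],
 [0, 0, 1, 0]]
  V a = (0, 1, 2, 4)
Solving gives a = (1, 1, 4, 3).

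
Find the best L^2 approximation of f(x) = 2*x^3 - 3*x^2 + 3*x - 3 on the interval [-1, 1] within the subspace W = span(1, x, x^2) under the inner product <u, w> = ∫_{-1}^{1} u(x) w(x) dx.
g(x) = -3*x^2 + 21*x/5 - 3

The best approximation g ∈ W is the orthogonal projection of f onto W. Writing g = a_0 + a_1 x + a_2 x^2, the coefficients solve the normal equations G · a = b where
  G_{ij} = <φ_i, φ_j> and b_i = <f, φ_i>, with φ_0 = 1, φ_1 = x, φ_2 = x^2.
G =
  [2, 0, 2/3]
  [0, 2/3, 0]
  [2/3, 0, 2/5],
b = (-8, 14/5, -16/5).
Solving gives a_0 = -3, a_1 = 21/5, a_2 = -3, so
  g(x) = -3*x^2 + 21*x/5 - 3.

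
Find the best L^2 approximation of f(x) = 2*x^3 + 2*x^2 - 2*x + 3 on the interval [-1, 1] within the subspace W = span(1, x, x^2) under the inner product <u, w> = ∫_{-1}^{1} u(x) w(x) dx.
g(x) = 2*x^2 - 4*x/5 + 3

The best approximation g ∈ W is the orthogonal projection of f onto W. Writing g = a_0 + a_1 x + a_2 x^2, the coefficients solve the normal equations G · a = b where
  G_{ij} = <φ_i, φ_j> and b_i = <f, φ_i>, with φ_0 = 1, φ_1 = x, φ_2 = x^2.
G =
  [2, 0, 2/3]
  [0, 2/3, 0]
  [2/3, 0, 2/5],
b = (22/3, -8/15, 14/5).
Solving gives a_0 = 3, a_1 = -4/5, a_2 = 2, so
  g(x) = 2*x^2 - 4*x/5 + 3.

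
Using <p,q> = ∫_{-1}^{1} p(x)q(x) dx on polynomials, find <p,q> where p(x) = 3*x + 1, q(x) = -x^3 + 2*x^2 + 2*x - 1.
<p,q> = 32/15

Expand the product: p(x)·q(x) = -3*x^4 + 5*x^3 + 8*x^2 - x - 1.
∫_{-1}^{1} of each monomial x^k gives [2/(k+1) if k even, 0 if k odd]. Integrating term-by-term (or equivalently evaluating the antiderivative F(x) = -3*x^5/5 + 5*x^4/4 + 8*x^3/3 - x^2/2 - x at the endpoints):
  F(1) − F(−1) = 109/60 − (-19/60) = 32/15.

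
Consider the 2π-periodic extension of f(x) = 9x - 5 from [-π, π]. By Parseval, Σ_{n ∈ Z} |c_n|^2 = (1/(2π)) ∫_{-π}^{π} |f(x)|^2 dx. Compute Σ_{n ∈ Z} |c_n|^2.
Σ |c_n|^2 = 27π^2 + 25

Expand and integrate term by term over [-π, π]:
  ∫ (9x)^2 dx = 81·(2π^3/3); ∫ 2·9·(-5)·x dx = 0 (odd integrand); ∫ (-5)^2 dx = 25·2π.
So (1/(2π)) ∫_{-π}^{π} (9x - 5)^2 dx = 81π^2/3 + 25 = 27π^2 + 25.
Parseval ⇒ Σ |c_n|^2 = 27π^2 + 25.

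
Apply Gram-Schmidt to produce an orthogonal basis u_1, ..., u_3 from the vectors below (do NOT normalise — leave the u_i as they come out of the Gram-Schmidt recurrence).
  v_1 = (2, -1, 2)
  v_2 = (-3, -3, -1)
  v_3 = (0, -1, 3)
Orthogonal basis:
  u_1 = (2, -1, 2)
  u_2 = (-17/9, -32/9, 1/9)
  u_3 = (-161/146, 46/73, 207/146)

Apply the Gram-Schmidt recurrence
  u_1 = v_1
  u_i = v_i − Σ_{j<i} ((v_i · u_j) / (u_j · u_j)) · u_j.

Step by step this gives:
  u_1 = (2, -1, 2)
  u_2 = (-17/9, -32/9, 1/9)
  u_3 = (-161/146, 46/73, 207/146)

Orthogonality check:
  u_2 · u_1 = 0 (should be 0)
  u_3 · u_1 = 0 (should be 0)
  u_3 · u_2 = 0 (should be 0)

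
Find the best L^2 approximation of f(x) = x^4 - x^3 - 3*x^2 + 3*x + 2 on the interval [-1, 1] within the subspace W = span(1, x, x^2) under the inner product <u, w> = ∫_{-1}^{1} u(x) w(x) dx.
g(x) = -15*x^2/7 + 12*x/5 + 67/35

The best approximation g ∈ W is the orthogonal projection of f onto W. Writing g = a_0 + a_1 x + a_2 x^2, the coefficients solve the normal equations G · a = b where
  G_{ij} = <φ_i, φ_j> and b_i = <f, φ_i>, with φ_0 = 1, φ_1 = x, φ_2 = x^2.
G =
  [2, 0, 2/3]
  [0, 2/3, 0]
  [2/3, 0, 2/5],
b = (12/5, 8/5, 44/105).
Solving gives a_0 = 67/35, a_1 = 12/5, a_2 = -15/7, so
  g(x) = -15*x^2/7 + 12*x/5 + 67/35.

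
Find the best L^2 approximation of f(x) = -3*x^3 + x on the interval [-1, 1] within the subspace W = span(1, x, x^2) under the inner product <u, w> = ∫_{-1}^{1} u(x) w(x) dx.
g(x) = -4*x/5

The best approximation g ∈ W is the orthogonal projection of f onto W. Writing g = a_0 + a_1 x + a_2 x^2, the coefficients solve the normal equations G · a = b where
  G_{ij} = <φ_i, φ_j> and b_i = <f, φ_i>, with φ_0 = 1, φ_1 = x, φ_2 = x^2.
G =
  [2, 0, 2/3]
  [0, 2/3, 0]
  [2/3, 0, 2/5],
b = (0, -8/15, 0).
Solving gives a_0 = 0, a_1 = -4/5, a_2 = 0, so
  g(x) = -4*x/5.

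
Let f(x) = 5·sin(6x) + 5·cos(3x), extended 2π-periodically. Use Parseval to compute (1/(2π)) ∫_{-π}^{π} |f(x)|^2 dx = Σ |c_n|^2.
Σ |c_n|^2 = 25

Expand |f|^2 and use orthogonality of {sin(nx), cos(mx)} on [-π, π]:
  ∫_{-π}^{π} sin(nx)^2 dx = π, ∫ cos(mx)^2 dx = π, and cross terms integrate to 0.
So ∫_{-π}^{π} f(x)^2 dx = 5^2 · π + 5^2 · π = (25 + 25)π.
Divide by 2π: (25 + 25)/2 = 25.
By Parseval, this equals Σ |c_n|^2.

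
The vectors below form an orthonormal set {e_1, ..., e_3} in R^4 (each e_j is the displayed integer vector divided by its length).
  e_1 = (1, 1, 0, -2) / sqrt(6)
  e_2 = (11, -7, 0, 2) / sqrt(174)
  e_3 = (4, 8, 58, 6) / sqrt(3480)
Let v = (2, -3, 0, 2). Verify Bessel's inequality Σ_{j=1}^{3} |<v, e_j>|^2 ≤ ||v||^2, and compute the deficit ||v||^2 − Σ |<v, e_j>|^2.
Σ |<v, e_j>|^2 = 253/15; ||v||^2 = 17; deficit = 2/15

Write each e_j = u_j / sqrt(<u_j, u_j>) where u_j is the displayed integer vector. Then <v, e_j> = <v, u_j> / sqrt(<u_j, u_j>), so |<v, e_j>|^2 = <v, u_j>^2 / <u_j, u_j>.
Coefficients: <v, e_1> = -5/sqrt(6), <v, e_2> = 47/sqrt(174), <v, e_3> = -4/sqrt(3480).
Square and sum: Σ |<v, e_j>|^2 = 253/15.
Compute ||v||^2 = v·v = 17.
Deficit = 17 − 253/15 = 2/15 ≥ 0, confirming Bessel's inequality. (The deficit equals ||v − Σ <v,e_j> e_j||^2, the squared distance from v to span{e_j}.)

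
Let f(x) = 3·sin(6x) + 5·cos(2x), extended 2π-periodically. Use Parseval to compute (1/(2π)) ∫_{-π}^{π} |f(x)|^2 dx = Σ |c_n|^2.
Σ |c_n|^2 = 17

Expand |f|^2 and use orthogonality of {sin(nx), cos(mx)} on [-π, π]:
  ∫_{-π}^{π} sin(nx)^2 dx = π, ∫ cos(mx)^2 dx = π, and cross terms integrate to 0.
So ∫_{-π}^{π} f(x)^2 dx = 3^2 · π + 5^2 · π = (9 + 25)π.
Divide by 2π: (9 + 25)/2 = 17.
By Parseval, this equals Σ |c_n|^2.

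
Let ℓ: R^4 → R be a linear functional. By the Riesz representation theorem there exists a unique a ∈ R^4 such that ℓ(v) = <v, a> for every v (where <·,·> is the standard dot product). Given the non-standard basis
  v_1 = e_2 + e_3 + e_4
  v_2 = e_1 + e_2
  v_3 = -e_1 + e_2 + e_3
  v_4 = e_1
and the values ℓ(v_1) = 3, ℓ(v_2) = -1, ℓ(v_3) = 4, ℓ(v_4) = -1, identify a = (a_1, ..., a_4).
a = (-1, 0, 3, 0)

Write a = (a_1, ..., a_4) in the standard basis. For each basis vector v_i, ℓ(v_i) = <v_i, a> is a linear equation in the a_j's. Collect the n equations into a matrix system V a = ℓ, where row i of V is v_i (expressed in the standard basis). Since V is invertible (lower-triangular with 1s on the diagonal, up to permutation), solve by back-substitution:
  V =
[[0, 1, 1, 1],
 [1, 1, 0, 0],
 [-1, 1, 1, 0],
 [1, 0, 0, 0]]
  V a = (3, -1, 4, -1)
Solving gives a = (-1, 0, 3, 0).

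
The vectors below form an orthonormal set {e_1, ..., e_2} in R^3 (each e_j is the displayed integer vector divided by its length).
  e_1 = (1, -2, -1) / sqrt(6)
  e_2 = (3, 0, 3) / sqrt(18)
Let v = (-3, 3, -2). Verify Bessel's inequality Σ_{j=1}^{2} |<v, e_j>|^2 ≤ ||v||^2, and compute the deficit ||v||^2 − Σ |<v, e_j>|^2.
Σ |<v, e_j>|^2 = 62/3; ||v||^2 = 22; deficit = 4/3

Write each e_j = u_j / sqrt(<u_j, u_j>) where u_j is the displayed integer vector. Then <v, e_j> = <v, u_j> / sqrt(<u_j, u_j>), so |<v, e_j>|^2 = <v, u_j>^2 / <u_j, u_j>.
Coefficients: <v, e_1> = -7/sqrt(6), <v, e_2> = -15/sqrt(18).
Square and sum: Σ |<v, e_j>|^2 = 62/3.
Compute ||v||^2 = v·v = 22.
Deficit = 22 − 62/3 = 4/3 ≥ 0, confirming Bessel's inequality. (The deficit equals ||v − Σ <v,e_j> e_j||^2, the squared distance from v to span{e_j}.)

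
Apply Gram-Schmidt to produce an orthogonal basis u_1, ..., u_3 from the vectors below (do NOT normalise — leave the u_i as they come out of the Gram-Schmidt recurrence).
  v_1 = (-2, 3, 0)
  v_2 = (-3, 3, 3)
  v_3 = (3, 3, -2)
Orthogonal basis:
  u_1 = (-2, 3, 0)
  u_2 = (-9/13, -6/13, 3)
  u_3 = (39/14, 13/7, 13/14)

Apply the Gram-Schmidt recurrence
  u_1 = v_1
  u_i = v_i − Σ_{j<i} ((v_i · u_j) / (u_j · u_j)) · u_j.

Step by step this gives:
  u_1 = (-2, 3, 0)
  u_2 = (-9/13, -6/13, 3)
  u_3 = (39/14, 13/7, 13/14)

Orthogonality check:
  u_2 · u_1 = 0 (should be 0)
  u_3 · u_1 = 0 (should be 0)
  u_3 · u_2 = 0 (should be 0)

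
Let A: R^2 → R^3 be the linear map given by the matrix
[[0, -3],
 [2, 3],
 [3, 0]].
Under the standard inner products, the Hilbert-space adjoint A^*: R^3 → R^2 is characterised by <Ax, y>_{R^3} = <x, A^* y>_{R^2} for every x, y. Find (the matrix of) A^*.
A^* = A^T =
[[0, 2, 3],
 [-3, 3, 0]]

For real matrices with standard dot products, the defining identity <Ax, y> = <x, A^* y> gives (Ax)^T y = x^T (A^*) y, i.e. x^T A^T y = x^T (A^*) y. Since this holds for all x, y, we must have A^* = A^T. Therefore
A^* =
[[0, 2, 3],
 [-3, 3, 0]].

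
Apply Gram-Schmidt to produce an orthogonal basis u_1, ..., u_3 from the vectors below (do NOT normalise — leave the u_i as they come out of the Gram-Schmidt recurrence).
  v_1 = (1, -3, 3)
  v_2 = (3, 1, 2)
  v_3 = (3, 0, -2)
Orthogonal basis:
  u_1 = (1, -3, 3)
  u_2 = (51/19, 37/19, 20/19)
  u_3 = (423/230, -329/230, -47/23)

Apply the Gram-Schmidt recurrence
  u_1 = v_1
  u_i = v_i − Σ_{j<i} ((v_i · u_j) / (u_j · u_j)) · u_j.

Step by step this gives:
  u_1 = (1, -3, 3)
  u_2 = (51/19, 37/19, 20/19)
  u_3 = (423/230, -329/230, -47/23)

Orthogonality check:
  u_2 · u_1 = 0 (should be 0)
  u_3 · u_1 = 0 (should be 0)
  u_3 · u_2 = 0 (should be 0)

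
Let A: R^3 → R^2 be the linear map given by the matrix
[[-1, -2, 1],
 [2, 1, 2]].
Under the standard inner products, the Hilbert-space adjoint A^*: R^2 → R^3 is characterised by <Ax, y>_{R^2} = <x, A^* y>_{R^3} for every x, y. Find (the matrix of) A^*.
A^* = A^T =
[[-1, 2],
 [-2, 1],
 [1, 2]]

For real matrices with standard dot products, the defining identity <Ax, y> = <x, A^* y> gives (Ax)^T y = x^T (A^*) y, i.e. x^T A^T y = x^T (A^*) y. Since this holds for all x, y, we must have A^* = A^T. Therefore
A^* =
[[-1, 2],
 [-2, 1],
 [1, 2]].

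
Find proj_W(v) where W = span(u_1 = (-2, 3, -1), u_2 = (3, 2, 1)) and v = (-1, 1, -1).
proj_W(v) = (-46/39, 202/195, -8/15)

Set up U = [u_1 | ... | u_2] ∈ R^(3×2). The projector onto W = col(U) is P = U (U^T U)^(-1) U^T.
Compute U^T U =
  [14, -1]
  [-1, 14],
and U^T v = (6, -2).
Solve U^T U · c = U^T v for the coefficients: c = (82/195, -22/195). The projection is proj_W(v) = U c.
Check: (v - proj_W(v)) · u_1 = 0  (should be 0).
Check: (v - proj_W(v)) · u_2 = 0  (should be 0).
Result: proj_W(v) = (-46/39, 202/195, -8/15).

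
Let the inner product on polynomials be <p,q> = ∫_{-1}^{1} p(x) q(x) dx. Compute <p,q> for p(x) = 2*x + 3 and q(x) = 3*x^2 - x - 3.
<p,q> = -40/3

Expand the product: p(x)·q(x) = 6*x^3 + 7*x^2 - 9*x - 9.
∫_{-1}^{1} of each monomial x^k gives [2/(k+1) if k even, 0 if k odd]. Integrating term-by-term (or equivalently evaluating the antiderivative F(x) = 3*x^4/2 + 7*x^3/3 - 9*x^2/2 - 9*x at the endpoints):
  F(1) − F(−1) = -29/3 − (11/3) = -40/3.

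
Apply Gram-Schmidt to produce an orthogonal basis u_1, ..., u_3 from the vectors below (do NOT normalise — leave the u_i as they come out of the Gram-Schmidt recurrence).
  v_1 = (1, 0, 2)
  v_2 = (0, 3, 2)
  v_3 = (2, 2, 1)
Orthogonal basis:
  u_1 = (1, 0, 2)
  u_2 = (-4/5, 3, 2/5)
  u_3 = (78/49, 26/49, -39/49)

Apply the Gram-Schmidt recurrence
  u_1 = v_1
  u_i = v_i − Σ_{j<i} ((v_i · u_j) / (u_j · u_j)) · u_j.

Step by step this gives:
  u_1 = (1, 0, 2)
  u_2 = (-4/5, 3, 2/5)
  u_3 = (78/49, 26/49, -39/49)

Orthogonality check:
  u_2 · u_1 = 0 (should be 0)
  u_3 · u_1 = 0 (should be 0)
  u_3 · u_2 = 0 (should be 0)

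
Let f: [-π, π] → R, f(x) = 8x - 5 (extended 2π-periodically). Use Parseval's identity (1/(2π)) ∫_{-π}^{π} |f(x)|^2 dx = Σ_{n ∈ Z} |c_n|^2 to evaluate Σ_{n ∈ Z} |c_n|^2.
Σ |c_n|^2 = 64π^2/3 + 25

Expand and integrate term by term over [-π, π]:
  ∫ (8x)^2 dx = 64·(2π^3/3); ∫ 2·8·(-5)·x dx = 0 (odd integrand); ∫ (-5)^2 dx = 25·2π.
So (1/(2π)) ∫_{-π}^{π} (8x - 5)^2 dx = 64π^2/3 + 25 = 64π^2/3 + 25.
Parseval ⇒ Σ |c_n|^2 = 64π^2/3 + 25.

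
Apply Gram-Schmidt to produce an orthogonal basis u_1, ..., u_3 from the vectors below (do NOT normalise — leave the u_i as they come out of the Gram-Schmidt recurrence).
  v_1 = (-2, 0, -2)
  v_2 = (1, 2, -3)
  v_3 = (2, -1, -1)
Orthogonal basis:
  u_1 = (-2, 0, -2)
  u_2 = (2, 2, -2)
  u_3 = (5/6, -5/3, -5/6)

Apply the Gram-Schmidt recurrence
  u_1 = v_1
  u_i = v_i − Σ_{j<i} ((v_i · u_j) / (u_j · u_j)) · u_j.

Step by step this gives:
  u_1 = (-2, 0, -2)
  u_2 = (2, 2, -2)
  u_3 = (5/6, -5/3, -5/6)

Orthogonality check:
  u_2 · u_1 = 0 (should be 0)
  u_3 · u_1 = 0 (should be 0)
  u_3 · u_2 = 0 (should be 0)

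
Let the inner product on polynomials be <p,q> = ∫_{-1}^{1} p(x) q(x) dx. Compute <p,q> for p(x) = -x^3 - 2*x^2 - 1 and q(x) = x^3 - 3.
<p,q> = 68/7

Expand the product: p(x)·q(x) = -x^6 - 2*x^5 + 2*x^3 + 6*x^2 + 3.
∫_{-1}^{1} of each monomial x^k gives [2/(k+1) if k even, 0 if k odd]. Integrating term-by-term (or equivalently evaluating the antiderivative F(x) = -x^7/7 - x^6/3 + x^4/2 + 2*x^3 + 3*x at the endpoints):
  F(1) − F(−1) = 211/42 − (-197/42) = 68/7.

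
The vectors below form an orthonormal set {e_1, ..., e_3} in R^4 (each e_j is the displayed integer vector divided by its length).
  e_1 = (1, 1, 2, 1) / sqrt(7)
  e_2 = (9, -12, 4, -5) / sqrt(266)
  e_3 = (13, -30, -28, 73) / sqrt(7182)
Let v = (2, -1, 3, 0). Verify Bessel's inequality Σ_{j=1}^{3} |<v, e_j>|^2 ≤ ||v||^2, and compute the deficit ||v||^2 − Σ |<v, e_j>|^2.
Σ |<v, e_j>|^2 = 371/27; ||v||^2 = 14; deficit = 7/27

Write each e_j = u_j / sqrt(<u_j, u_j>) where u_j is the displayed integer vector. Then <v, e_j> = <v, u_j> / sqrt(<u_j, u_j>), so |<v, e_j>|^2 = <v, u_j>^2 / <u_j, u_j>.
Coefficients: <v, e_1> = 7/sqrt(7), <v, e_2> = 42/sqrt(266), <v, e_3> = -28/sqrt(7182).
Square and sum: Σ |<v, e_j>|^2 = 371/27.
Compute ||v||^2 = v·v = 14.
Deficit = 14 − 371/27 = 7/27 ≥ 0, confirming Bessel's inequality. (The deficit equals ||v − Σ <v,e_j> e_j||^2, the squared distance from v to span{e_j}.)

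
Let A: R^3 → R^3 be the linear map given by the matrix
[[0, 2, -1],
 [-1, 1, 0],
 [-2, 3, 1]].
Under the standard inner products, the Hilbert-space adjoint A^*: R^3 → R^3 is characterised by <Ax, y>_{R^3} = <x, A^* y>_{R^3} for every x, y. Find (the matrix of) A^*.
A^* = A^T =
[[0, -1, -2],
 [2, 1, 3],
 [-1, 0, 1]]

For real matrices with standard dot products, the defining identity <Ax, y> = <x, A^* y> gives (Ax)^T y = x^T (A^*) y, i.e. x^T A^T y = x^T (A^*) y. Since this holds for all x, y, we must have A^* = A^T. Therefore
A^* =
[[0, -1, -2],
 [2, 1, 3],
 [-1, 0, 1]].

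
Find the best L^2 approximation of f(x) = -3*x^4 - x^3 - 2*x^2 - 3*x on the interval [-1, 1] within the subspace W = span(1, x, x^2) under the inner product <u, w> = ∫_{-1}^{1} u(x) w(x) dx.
g(x) = -32*x^2/7 - 18*x/5 + 9/35

The best approximation g ∈ W is the orthogonal projection of f onto W. Writing g = a_0 + a_1 x + a_2 x^2, the coefficients solve the normal equations G · a = b where
  G_{ij} = <φ_i, φ_j> and b_i = <f, φ_i>, with φ_0 = 1, φ_1 = x, φ_2 = x^2.
G =
  [2, 0, 2/3]
  [0, 2/3, 0]
  [2/3, 0, 2/5],
b = (-38/15, -12/5, -58/35).
Solving gives a_0 = 9/35, a_1 = -18/5, a_2 = -32/7, so
  g(x) = -32*x^2/7 - 18*x/5 + 9/35.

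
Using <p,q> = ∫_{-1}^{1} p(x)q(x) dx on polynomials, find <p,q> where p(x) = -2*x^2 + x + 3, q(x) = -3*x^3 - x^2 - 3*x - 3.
<p,q> = -92/5

Expand the product: p(x)·q(x) = 6*x^5 - x^4 - 4*x^3 - 12*x - 9.
∫_{-1}^{1} of each monomial x^k gives [2/(k+1) if k even, 0 if k odd]. Integrating term-by-term (or equivalently evaluating the antiderivative F(x) = x^6 - x^5/5 - x^4 - 6*x^2 - 9*x at the endpoints):
  F(1) − F(−1) = -76/5 − (16/5) = -92/5.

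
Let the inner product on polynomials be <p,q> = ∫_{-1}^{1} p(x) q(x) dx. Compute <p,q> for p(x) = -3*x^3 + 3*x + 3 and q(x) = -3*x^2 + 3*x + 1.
<p,q> = 12/5

Expand the product: p(x)·q(x) = 9*x^5 - 9*x^4 - 12*x^3 + 12*x + 3.
∫_{-1}^{1} of each monomial x^k gives [2/(k+1) if k even, 0 if k odd]. Integrating term-by-term (or equivalently evaluating the antiderivative F(x) = 3*x^6/2 - 9*x^5/5 - 3*x^4 + 6*x^2 + 3*x at the endpoints):
  F(1) − F(−1) = 57/10 − (33/10) = 12/5.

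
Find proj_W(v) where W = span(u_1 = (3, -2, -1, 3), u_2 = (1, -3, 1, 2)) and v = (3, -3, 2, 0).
proj_W(v) = (137/149, -418/149, 141/149, 277/149)

Set up U = [u_1 | ... | u_2] ∈ R^(4×2). The projector onto W = col(U) is P = U (U^T U)^(-1) U^T.
Compute U^T U =
  [23, 14]
  [14, 15],
and U^T v = (13, 14).
Solve U^T U · c = U^T v for the coefficients: c = (-1/149, 140/149). The projection is proj_W(v) = U c.
Check: (v - proj_W(v)) · u_1 = 0  (should be 0).
Check: (v - proj_W(v)) · u_2 = 0  (should be 0).
Result: proj_W(v) = (137/149, -418/149, 141/149, 277/149).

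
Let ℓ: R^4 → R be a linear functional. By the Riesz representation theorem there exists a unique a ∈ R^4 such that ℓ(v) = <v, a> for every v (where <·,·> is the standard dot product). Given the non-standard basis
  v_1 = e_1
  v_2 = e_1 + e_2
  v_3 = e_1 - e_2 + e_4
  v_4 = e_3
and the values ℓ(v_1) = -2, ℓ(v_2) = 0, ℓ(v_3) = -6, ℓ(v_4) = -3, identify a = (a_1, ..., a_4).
a = (-2, 2, -3, -2)

Write a = (a_1, ..., a_4) in the standard basis. For each basis vector v_i, ℓ(v_i) = <v_i, a> is a linear equation in the a_j's. Collect the n equations into a matrix system V a = ℓ, where row i of V is v_i (expressed in the standard basis). Since V is invertible (lower-triangular with 1s on the diagonal, up to permutation), solve by back-substitution:
  V =
[[1, 0, 0, 0],
 [1, 1, 0, 0],
 [1, -1, 0, 1],
 [0, 0, 1, 0]]
  V a = (-2, 0, -6, -3)
Solving gives a = (-2, 2, -3, -2).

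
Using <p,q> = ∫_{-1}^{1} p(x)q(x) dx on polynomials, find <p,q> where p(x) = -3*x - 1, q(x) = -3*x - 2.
<p,q> = 10

Expand the product: p(x)·q(x) = 9*x^2 + 9*x + 2.
∫_{-1}^{1} of each monomial x^k gives [2/(k+1) if k even, 0 if k odd]. Integrating term-by-term (or equivalently evaluating the antiderivative F(x) = 3*x^3 + 9*x^2/2 + 2*x at the endpoints):
  F(1) − F(−1) = 19/2 − (-1/2) = 10.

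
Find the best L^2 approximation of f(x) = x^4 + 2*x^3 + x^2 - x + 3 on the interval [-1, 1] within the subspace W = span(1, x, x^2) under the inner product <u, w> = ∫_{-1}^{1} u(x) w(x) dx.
g(x) = 13*x^2/7 + x/5 + 102/35

The best approximation g ∈ W is the orthogonal projection of f onto W. Writing g = a_0 + a_1 x + a_2 x^2, the coefficients solve the normal equations G · a = b where
  G_{ij} = <φ_i, φ_j> and b_i = <f, φ_i>, with φ_0 = 1, φ_1 = x, φ_2 = x^2.
G =
  [2, 0, 2/3]
  [0, 2/3, 0]
  [2/3, 0, 2/5],
b = (106/15, 2/15, 94/35).
Solving gives a_0 = 102/35, a_1 = 1/5, a_2 = 13/7, so
  g(x) = 13*x^2/7 + x/5 + 102/35.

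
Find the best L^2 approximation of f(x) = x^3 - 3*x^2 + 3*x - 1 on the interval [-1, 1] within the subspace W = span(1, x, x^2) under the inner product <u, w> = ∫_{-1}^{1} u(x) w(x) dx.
g(x) = -3*x^2 + 18*x/5 - 1

The best approximation g ∈ W is the orthogonal projection of f onto W. Writing g = a_0 + a_1 x + a_2 x^2, the coefficients solve the normal equations G · a = b where
  G_{ij} = <φ_i, φ_j> and b_i = <f, φ_i>, with φ_0 = 1, φ_1 = x, φ_2 = x^2.
G =
  [2, 0, 2/3]
  [0, 2/3, 0]
  [2/3, 0, 2/5],
b = (-4, 12/5, -28/15).
Solving gives a_0 = -1, a_1 = 18/5, a_2 = -3, so
  g(x) = -3*x^2 + 18*x/5 - 1.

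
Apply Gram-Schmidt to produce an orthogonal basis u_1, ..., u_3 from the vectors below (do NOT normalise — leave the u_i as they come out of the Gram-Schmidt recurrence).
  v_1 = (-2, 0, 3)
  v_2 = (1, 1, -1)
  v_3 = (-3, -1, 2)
Orthogonal basis:
  u_1 = (-2, 0, 3)
  u_2 = (3/13, 1, 2/13)
  u_3 = (-6/7, 2/7, -4/7)

Apply the Gram-Schmidt recurrence
  u_1 = v_1
  u_i = v_i − Σ_{j<i} ((v_i · u_j) / (u_j · u_j)) · u_j.

Step by step this gives:
  u_1 = (-2, 0, 3)
  u_2 = (3/13, 1, 2/13)
  u_3 = (-6/7, 2/7, -4/7)

Orthogonality check:
  u_2 · u_1 = 0 (should be 0)
  u_3 · u_1 = 0 (should be 0)
  u_3 · u_2 = 0 (should be 0)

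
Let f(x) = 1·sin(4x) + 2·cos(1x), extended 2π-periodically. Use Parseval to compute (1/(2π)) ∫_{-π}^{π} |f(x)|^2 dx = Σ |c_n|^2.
Σ |c_n|^2 = 5/2

Expand |f|^2 and use orthogonality of {sin(nx), cos(mx)} on [-π, π]:
  ∫_{-π}^{π} sin(nx)^2 dx = π, ∫ cos(mx)^2 dx = π, and cross terms integrate to 0.
So ∫_{-π}^{π} f(x)^2 dx = 1^2 · π + 2^2 · π = (1 + 4)π.
Divide by 2π: (1 + 4)/2 = 5/2.
By Parseval, this equals Σ |c_n|^2.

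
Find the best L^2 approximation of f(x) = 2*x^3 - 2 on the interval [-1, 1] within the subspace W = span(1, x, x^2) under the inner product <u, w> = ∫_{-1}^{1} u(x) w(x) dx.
g(x) = 6*x/5 - 2

The best approximation g ∈ W is the orthogonal projection of f onto W. Writing g = a_0 + a_1 x + a_2 x^2, the coefficients solve the normal equations G · a = b where
  G_{ij} = <φ_i, φ_j> and b_i = <f, φ_i>, with φ_0 = 1, φ_1 = x, φ_2 = x^2.
G =
  [2, 0, 2/3]
  [0, 2/3, 0]
  [2/3, 0, 2/5],
b = (-4, 4/5, -4/3).
Solving gives a_0 = -2, a_1 = 6/5, a_2 = 0, so
  g(x) = 6*x/5 - 2.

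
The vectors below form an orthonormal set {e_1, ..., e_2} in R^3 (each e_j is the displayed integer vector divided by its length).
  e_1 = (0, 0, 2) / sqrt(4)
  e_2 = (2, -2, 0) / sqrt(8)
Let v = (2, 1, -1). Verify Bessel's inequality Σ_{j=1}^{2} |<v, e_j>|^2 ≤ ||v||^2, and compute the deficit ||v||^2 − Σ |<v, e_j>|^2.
Σ |<v, e_j>|^2 = 3/2; ||v||^2 = 6; deficit = 9/2

Write each e_j = u_j / sqrt(<u_j, u_j>) where u_j is the displayed integer vector. Then <v, e_j> = <v, u_j> / sqrt(<u_j, u_j>), so |<v, e_j>|^2 = <v, u_j>^2 / <u_j, u_j>.
Coefficients: <v, e_1> = -2/sqrt(4), <v, e_2> = 2/sqrt(8).
Square and sum: Σ |<v, e_j>|^2 = 3/2.
Compute ||v||^2 = v·v = 6.
Deficit = 6 − 3/2 = 9/2 ≥ 0, confirming Bessel's inequality. (The deficit equals ||v − Σ <v,e_j> e_j||^2, the squared distance from v to span{e_j}.)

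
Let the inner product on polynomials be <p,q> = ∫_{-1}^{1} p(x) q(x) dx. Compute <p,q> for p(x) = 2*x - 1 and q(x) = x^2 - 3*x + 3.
<p,q> = -32/3

Expand the product: p(x)·q(x) = 2*x^3 - 7*x^2 + 9*x - 3.
∫_{-1}^{1} of each monomial x^k gives [2/(k+1) if k even, 0 if k odd]. Integrating term-by-term (or equivalently evaluating the antiderivative F(x) = x^4/2 - 7*x^3/3 + 9*x^2/2 - 3*x at the endpoints):
  F(1) − F(−1) = -1/3 − (31/3) = -32/3.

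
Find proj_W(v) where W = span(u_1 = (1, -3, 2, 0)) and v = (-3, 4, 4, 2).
proj_W(v) = (-1/2, 3/2, -1, 0)

Set up U = [u_1 | ... | u_1] ∈ R^(4×1). The projector onto W = col(U) is P = U (U^T U)^(-1) U^T.
Compute U^T U =
  [14],
and U^T v = (-7).
Solve U^T U · c = U^T v for the coefficients: c = (-1/2). The projection is proj_W(v) = U c.
Check: (v - proj_W(v)) · u_1 = 0  (should be 0).
Result: proj_W(v) = (-1/2, 3/2, -1, 0).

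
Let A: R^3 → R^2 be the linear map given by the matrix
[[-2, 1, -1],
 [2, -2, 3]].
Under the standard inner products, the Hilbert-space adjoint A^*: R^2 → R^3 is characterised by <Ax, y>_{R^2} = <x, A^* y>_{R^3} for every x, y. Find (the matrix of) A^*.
A^* = A^T =
[[-2, 2],
 [1, -2],
 [-1, 3]]

For real matrices with standard dot products, the defining identity <Ax, y> = <x, A^* y> gives (Ax)^T y = x^T (A^*) y, i.e. x^T A^T y = x^T (A^*) y. Since this holds for all x, y, we must have A^* = A^T. Therefore
A^* =
[[-2, 2],
 [1, -2],
 [-1, 3]].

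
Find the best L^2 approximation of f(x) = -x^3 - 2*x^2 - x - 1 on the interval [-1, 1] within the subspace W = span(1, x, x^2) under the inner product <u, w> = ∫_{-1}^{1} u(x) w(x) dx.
g(x) = -2*x^2 - 8*x/5 - 1

The best approximation g ∈ W is the orthogonal projection of f onto W. Writing g = a_0 + a_1 x + a_2 x^2, the coefficients solve the normal equations G · a = b where
  G_{ij} = <φ_i, φ_j> and b_i = <f, φ_i>, with φ_0 = 1, φ_1 = x, φ_2 = x^2.
G =
  [2, 0, 2/3]
  [0, 2/3, 0]
  [2/3, 0, 2/5],
b = (-10/3, -16/15, -22/15).
Solving gives a_0 = -1, a_1 = -8/5, a_2 = -2, so
  g(x) = -2*x^2 - 8*x/5 - 1.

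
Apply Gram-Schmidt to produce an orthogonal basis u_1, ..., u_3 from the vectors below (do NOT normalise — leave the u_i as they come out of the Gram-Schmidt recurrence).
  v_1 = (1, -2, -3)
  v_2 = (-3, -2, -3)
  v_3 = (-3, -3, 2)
Orthogonal basis:
  u_1 = (1, -2, -3)
  u_2 = (-26/7, -4/7, -6/7)
  u_3 = (0, -3, 2)

Apply the Gram-Schmidt recurrence
  u_1 = v_1
  u_i = v_i − Σ_{j<i} ((v_i · u_j) / (u_j · u_j)) · u_j.

Step by step this gives:
  u_1 = (1, -2, -3)
  u_2 = (-26/7, -4/7, -6/7)
  u_3 = (0, -3, 2)

Orthogonality check:
  u_2 · u_1 = 0 (should be 0)
  u_3 · u_1 = 0 (should be 0)
  u_3 · u_2 = 0 (should be 0)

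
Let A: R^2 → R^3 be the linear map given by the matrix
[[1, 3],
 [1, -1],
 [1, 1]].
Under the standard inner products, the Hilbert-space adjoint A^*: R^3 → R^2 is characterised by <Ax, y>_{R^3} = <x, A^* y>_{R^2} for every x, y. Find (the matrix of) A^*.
A^* = A^T =
[[1, 1, 1],
 [3, -1, 1]]

For real matrices with standard dot products, the defining identity <Ax, y> = <x, A^* y> gives (Ax)^T y = x^T (A^*) y, i.e. x^T A^T y = x^T (A^*) y. Since this holds for all x, y, we must have A^* = A^T. Therefore
A^* =
[[1, 1, 1],
 [3, -1, 1]].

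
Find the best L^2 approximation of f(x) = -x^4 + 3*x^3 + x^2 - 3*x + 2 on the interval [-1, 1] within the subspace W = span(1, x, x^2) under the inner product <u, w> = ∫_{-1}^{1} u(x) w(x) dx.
g(x) = x^2/7 - 6*x/5 + 73/35

The best approximation g ∈ W is the orthogonal projection of f onto W. Writing g = a_0 + a_1 x + a_2 x^2, the coefficients solve the normal equations G · a = b where
  G_{ij} = <φ_i, φ_j> and b_i = <f, φ_i>, with φ_0 = 1, φ_1 = x, φ_2 = x^2.
G =
  [2, 0, 2/3]
  [0, 2/3, 0]
  [2/3, 0, 2/5],
b = (64/15, -4/5, 152/105).
Solving gives a_0 = 73/35, a_1 = -6/5, a_2 = 1/7, so
  g(x) = x^2/7 - 6*x/5 + 73/35.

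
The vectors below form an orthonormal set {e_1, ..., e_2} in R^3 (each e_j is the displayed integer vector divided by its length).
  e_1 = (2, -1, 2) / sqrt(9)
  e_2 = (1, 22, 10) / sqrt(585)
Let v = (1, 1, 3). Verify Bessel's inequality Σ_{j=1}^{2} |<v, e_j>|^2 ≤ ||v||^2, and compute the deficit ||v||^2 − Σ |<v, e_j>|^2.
Σ |<v, e_j>|^2 = 666/65; ||v||^2 = 11; deficit = 49/65

Write each e_j = u_j / sqrt(<u_j, u_j>) where u_j is the displayed integer vector. Then <v, e_j> = <v, u_j> / sqrt(<u_j, u_j>), so |<v, e_j>|^2 = <v, u_j>^2 / <u_j, u_j>.
Coefficients: <v, e_1> = 7/sqrt(9), <v, e_2> = 53/sqrt(585).
Square and sum: Σ |<v, e_j>|^2 = 666/65.
Compute ||v||^2 = v·v = 11.
Deficit = 11 − 666/65 = 49/65 ≥ 0, confirming Bessel's inequality. (The deficit equals ||v − Σ <v,e_j> e_j||^2, the squared distance from v to span{e_j}.)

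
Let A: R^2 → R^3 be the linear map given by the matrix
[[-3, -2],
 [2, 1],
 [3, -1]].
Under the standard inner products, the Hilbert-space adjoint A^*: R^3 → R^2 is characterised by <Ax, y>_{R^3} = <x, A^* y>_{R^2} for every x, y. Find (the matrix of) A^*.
A^* = A^T =
[[-3, 2, 3],
 [-2, 1, -1]]

For real matrices with standard dot products, the defining identity <Ax, y> = <x, A^* y> gives (Ax)^T y = x^T (A^*) y, i.e. x^T A^T y = x^T (A^*) y. Since this holds for all x, y, we must have A^* = A^T. Therefore
A^* =
[[-3, 2, 3],
 [-2, 1, -1]].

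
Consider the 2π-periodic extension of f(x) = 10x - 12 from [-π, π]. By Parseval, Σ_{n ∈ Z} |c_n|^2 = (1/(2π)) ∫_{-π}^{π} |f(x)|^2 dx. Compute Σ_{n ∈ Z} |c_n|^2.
Σ |c_n|^2 = 100π^2/3 + 144

Expand and integrate term by term over [-π, π]:
  ∫ (10x)^2 dx = 100·(2π^3/3); ∫ 2·10·(-12)·x dx = 0 (odd integrand); ∫ (-12)^2 dx = 144·2π.
So (1/(2π)) ∫_{-π}^{π} (10x - 12)^2 dx = 100π^2/3 + 144 = 100π^2/3 + 144.
Parseval ⇒ Σ |c_n|^2 = 100π^2/3 + 144.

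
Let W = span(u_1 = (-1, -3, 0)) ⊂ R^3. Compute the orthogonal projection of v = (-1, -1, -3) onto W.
proj_W(v) = (-2/5, -6/5, 0)

Set up U = [u_1 | ... | u_1] ∈ R^(3×1). The projector onto W = col(U) is P = U (U^T U)^(-1) U^T.
Compute U^T U =
  [10],
and U^T v = (4).
Solve U^T U · c = U^T v for the coefficients: c = (2/5). The projection is proj_W(v) = U c.
Check: (v - proj_W(v)) · u_1 = 0  (should be 0).
Result: proj_W(v) = (-2/5, -6/5, 0).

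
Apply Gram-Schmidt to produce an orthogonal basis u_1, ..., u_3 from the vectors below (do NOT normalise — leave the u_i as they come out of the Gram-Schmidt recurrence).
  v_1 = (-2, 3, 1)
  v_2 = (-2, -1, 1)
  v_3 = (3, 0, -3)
Orthogonal basis:
  u_1 = (-2, 3, 1)
  u_2 = (-12/7, -10/7, 6/7)
  u_3 = (-3/5, 0, -6/5)

Apply the Gram-Schmidt recurrence
  u_1 = v_1
  u_i = v_i − Σ_{j<i} ((v_i · u_j) / (u_j · u_j)) · u_j.

Step by step this gives:
  u_1 = (-2, 3, 1)
  u_2 = (-12/7, -10/7, 6/7)
  u_3 = (-3/5, 0, -6/5)

Orthogonality check:
  u_2 · u_1 = 0 (should be 0)
  u_3 · u_1 = 0 (should be 0)
  u_3 · u_2 = 0 (should be 0)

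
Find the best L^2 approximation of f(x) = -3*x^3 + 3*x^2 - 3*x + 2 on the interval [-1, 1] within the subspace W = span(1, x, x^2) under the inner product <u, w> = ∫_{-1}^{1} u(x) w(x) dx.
g(x) = 3*x^2 - 24*x/5 + 2

The best approximation g ∈ W is the orthogonal projection of f onto W. Writing g = a_0 + a_1 x + a_2 x^2, the coefficients solve the normal equations G · a = b where
  G_{ij} = <φ_i, φ_j> and b_i = <f, φ_i>, with φ_0 = 1, φ_1 = x, φ_2 = x^2.
G =
  [2, 0, 2/3]
  [0, 2/3, 0]
  [2/3, 0, 2/5],
b = (6, -16/5, 38/15).
Solving gives a_0 = 2, a_1 = -24/5, a_2 = 3, so
  g(x) = 3*x^2 - 24*x/5 + 2.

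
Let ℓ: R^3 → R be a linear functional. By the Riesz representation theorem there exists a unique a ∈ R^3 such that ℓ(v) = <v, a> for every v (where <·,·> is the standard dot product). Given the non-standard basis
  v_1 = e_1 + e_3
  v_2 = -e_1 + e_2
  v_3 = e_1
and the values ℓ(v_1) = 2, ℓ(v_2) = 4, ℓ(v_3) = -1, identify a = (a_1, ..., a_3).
a = (-1, 3, 3)

Write a = (a_1, ..., a_3) in the standard basis. For each basis vector v_i, ℓ(v_i) = <v_i, a> is a linear equation in the a_j's. Collect the n equations into a matrix system V a = ℓ, where row i of V is v_i (expressed in the standard basis). Since V is invertible (lower-triangular with 1s on the diagonal, up to permutation), solve by back-substitution:
  V =
[[1, 0, 1],
 [-1, 1, 0],
 [1, 0, 0]]
  V a = (2, 4, -1)
Solving gives a = (-1, 3, 3).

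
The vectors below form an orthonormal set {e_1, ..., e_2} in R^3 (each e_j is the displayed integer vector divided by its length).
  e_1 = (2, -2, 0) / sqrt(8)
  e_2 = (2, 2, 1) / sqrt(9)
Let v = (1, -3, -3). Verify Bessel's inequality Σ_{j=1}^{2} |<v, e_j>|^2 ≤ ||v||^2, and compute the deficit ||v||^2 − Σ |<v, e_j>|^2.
Σ |<v, e_j>|^2 = 121/9; ||v||^2 = 19; deficit = 50/9

Write each e_j = u_j / sqrt(<u_j, u_j>) where u_j is the displayed integer vector. Then <v, e_j> = <v, u_j> / sqrt(<u_j, u_j>), so |<v, e_j>|^2 = <v, u_j>^2 / <u_j, u_j>.
Coefficients: <v, e_1> = 8/sqrt(8), <v, e_2> = -7/sqrt(9).
Square and sum: Σ |<v, e_j>|^2 = 121/9.
Compute ||v||^2 = v·v = 19.
Deficit = 19 − 121/9 = 50/9 ≥ 0, confirming Bessel's inequality. (The deficit equals ||v − Σ <v,e_j> e_j||^2, the squared distance from v to span{e_j}.)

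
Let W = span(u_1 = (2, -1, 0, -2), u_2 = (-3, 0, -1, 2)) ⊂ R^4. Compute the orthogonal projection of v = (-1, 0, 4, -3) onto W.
proj_W(v) = (41/26, 7/13, 23/26, -9/13)

Set up U = [u_1 | ... | u_2] ∈ R^(4×2). The projector onto W = col(U) is P = U (U^T U)^(-1) U^T.
Compute U^T U =
  [9, -10]
  [-10, 14],
and U^T v = (4, -7).
Solve U^T U · c = U^T v for the coefficients: c = (-7/13, -23/26). The projection is proj_W(v) = U c.
Check: (v - proj_W(v)) · u_1 = 0  (should be 0).
Check: (v - proj_W(v)) · u_2 = 0  (should be 0).
Result: proj_W(v) = (41/26, 7/13, 23/26, -9/13).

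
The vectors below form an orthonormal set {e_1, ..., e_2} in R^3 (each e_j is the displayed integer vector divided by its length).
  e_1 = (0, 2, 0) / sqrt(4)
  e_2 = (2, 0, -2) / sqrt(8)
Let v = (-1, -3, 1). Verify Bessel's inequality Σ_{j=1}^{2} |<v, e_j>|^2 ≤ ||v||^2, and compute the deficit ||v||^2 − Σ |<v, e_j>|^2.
Σ |<v, e_j>|^2 = 11; ||v||^2 = 11; deficit = 0

Write each e_j = u_j / sqrt(<u_j, u_j>) where u_j is the displayed integer vector. Then <v, e_j> = <v, u_j> / sqrt(<u_j, u_j>), so |<v, e_j>|^2 = <v, u_j>^2 / <u_j, u_j>.
Coefficients: <v, e_1> = -6/sqrt(4), <v, e_2> = -4/sqrt(8).
Square and sum: Σ |<v, e_j>|^2 = 11.
Compute ||v||^2 = v·v = 11.
Deficit = 11 − 11 = 0 ≥ 0, confirming Bessel's inequality. (The deficit equals ||v − Σ <v,e_j> e_j||^2, the squared distance from v to span{e_j}.)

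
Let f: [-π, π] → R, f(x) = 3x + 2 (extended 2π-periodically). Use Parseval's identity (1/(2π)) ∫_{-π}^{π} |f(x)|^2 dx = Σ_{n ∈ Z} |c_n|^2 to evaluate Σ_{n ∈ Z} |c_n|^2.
Σ |c_n|^2 = 3π^2 + 4

Expand and integrate term by term over [-π, π]:
  ∫ (3x)^2 dx = 9·(2π^3/3); ∫ 2·3·(2)·x dx = 0 (odd integrand); ∫ 2^2 dx = 4·2π.
So (1/(2π)) ∫_{-π}^{π} (3x + 2)^2 dx = 9π^2/3 + 4 = 3π^2 + 4.
Parseval ⇒ Σ |c_n|^2 = 3π^2 + 4.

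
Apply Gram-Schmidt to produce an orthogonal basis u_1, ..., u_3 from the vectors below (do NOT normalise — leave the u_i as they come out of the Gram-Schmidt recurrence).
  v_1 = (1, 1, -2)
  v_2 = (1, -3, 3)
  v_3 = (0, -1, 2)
Orthogonal basis:
  u_1 = (1, 1, -2)
  u_2 = (7/3, -5/3, 1/3)
  u_3 = (9/50, 3/10, 6/25)

Apply the Gram-Schmidt recurrence
  u_1 = v_1
  u_i = v_i − Σ_{j<i} ((v_i · u_j) / (u_j · u_j)) · u_j.

Step by step this gives:
  u_1 = (1, 1, -2)
  u_2 = (7/3, -5/3, 1/3)
  u_3 = (9/50, 3/10, 6/25)

Orthogonality check:
  u_2 · u_1 = 0 (should be 0)
  u_3 · u_1 = 0 (should be 0)
  u_3 · u_2 = 0 (should be 0)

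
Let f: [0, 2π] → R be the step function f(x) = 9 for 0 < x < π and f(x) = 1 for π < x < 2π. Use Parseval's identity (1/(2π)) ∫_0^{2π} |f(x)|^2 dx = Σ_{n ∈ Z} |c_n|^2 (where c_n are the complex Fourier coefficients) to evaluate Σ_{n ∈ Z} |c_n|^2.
Σ |c_n|^2 = 41

Parseval equates the L^2 energy of f (normalised by 1/(2π)) with the ℓ^2 sum of its Fourier coefficients: (1/(2π)) ∫_0^{2π} |f|^2 = Σ |c_n|^2.
Compute the left side: (1/(2π)) [∫_0^π 9^2 dx + ∫_π^{2π} 1^2 dx] = (1/(2π)) · (81π + 1π) = (81 + 1)/2 = 41.
So Σ_{n ∈ Z} |c_n|^2 = 41.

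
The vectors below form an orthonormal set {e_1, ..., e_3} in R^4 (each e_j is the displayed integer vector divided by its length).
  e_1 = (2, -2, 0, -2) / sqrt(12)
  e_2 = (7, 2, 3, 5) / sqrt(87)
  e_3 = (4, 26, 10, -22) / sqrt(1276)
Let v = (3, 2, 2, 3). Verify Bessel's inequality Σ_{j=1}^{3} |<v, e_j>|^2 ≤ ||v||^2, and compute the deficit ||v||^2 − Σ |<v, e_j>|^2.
Σ |<v, e_j>|^2 = 285/11; ||v||^2 = 26; deficit = 1/11

Write each e_j = u_j / sqrt(<u_j, u_j>) where u_j is the displayed integer vector. Then <v, e_j> = <v, u_j> / sqrt(<u_j, u_j>), so |<v, e_j>|^2 = <v, u_j>^2 / <u_j, u_j>.
Coefficients: <v, e_1> = -4/sqrt(12), <v, e_2> = 46/sqrt(87), <v, e_3> = 18/sqrt(1276).
Square and sum: Σ |<v, e_j>|^2 = 285/11.
Compute ||v||^2 = v·v = 26.
Deficit = 26 − 285/11 = 1/11 ≥ 0, confirming Bessel's inequality. (The deficit equals ||v − Σ <v,e_j> e_j||^2, the squared distance from v to span{e_j}.)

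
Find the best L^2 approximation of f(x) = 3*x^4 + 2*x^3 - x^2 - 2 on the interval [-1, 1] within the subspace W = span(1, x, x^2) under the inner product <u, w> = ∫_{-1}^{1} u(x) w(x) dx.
g(x) = 11*x^2/7 + 6*x/5 - 79/35

The best approximation g ∈ W is the orthogonal projection of f onto W. Writing g = a_0 + a_1 x + a_2 x^2, the coefficients solve the normal equations G · a = b where
  G_{ij} = <φ_i, φ_j> and b_i = <f, φ_i>, with φ_0 = 1, φ_1 = x, φ_2 = x^2.
G =
  [2, 0, 2/3]
  [0, 2/3, 0]
  [2/3, 0, 2/5],
b = (-52/15, 4/5, -92/105).
Solving gives a_0 = -79/35, a_1 = 6/5, a_2 = 11/7, so
  g(x) = 11*x^2/7 + 6*x/5 - 79/35.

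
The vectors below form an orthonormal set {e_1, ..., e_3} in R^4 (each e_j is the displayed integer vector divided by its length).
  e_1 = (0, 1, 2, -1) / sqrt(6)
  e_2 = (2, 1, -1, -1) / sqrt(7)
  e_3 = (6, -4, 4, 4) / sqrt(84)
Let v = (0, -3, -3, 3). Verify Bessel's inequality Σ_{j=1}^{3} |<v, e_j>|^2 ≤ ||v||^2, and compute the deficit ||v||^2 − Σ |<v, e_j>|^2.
Σ |<v, e_j>|^2 = 27; ||v||^2 = 27; deficit = 0

Write each e_j = u_j / sqrt(<u_j, u_j>) where u_j is the displayed integer vector. Then <v, e_j> = <v, u_j> / sqrt(<u_j, u_j>), so |<v, e_j>|^2 = <v, u_j>^2 / <u_j, u_j>.
Coefficients: <v, e_1> = -12/sqrt(6), <v, e_2> = -3/sqrt(7), <v, e_3> = 12/sqrt(84).
Square and sum: Σ |<v, e_j>|^2 = 27.
Compute ||v||^2 = v·v = 27.
Deficit = 27 − 27 = 0 ≥ 0, confirming Bessel's inequality. (The deficit equals ||v − Σ <v,e_j> e_j||^2, the squared distance from v to span{e_j}.)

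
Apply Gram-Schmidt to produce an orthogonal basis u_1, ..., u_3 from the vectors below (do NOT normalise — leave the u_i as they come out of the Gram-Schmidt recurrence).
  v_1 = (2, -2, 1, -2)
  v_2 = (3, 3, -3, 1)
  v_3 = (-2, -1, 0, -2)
Orthogonal basis:
  u_1 = (2, -2, 1, -2)
  u_2 = (49/13, 29/13, -34/13, 3/13)
  u_3 = (-281/339, 62/339, -400/339, -181/113)

Apply the Gram-Schmidt recurrence
  u_1 = v_1
  u_i = v_i − Σ_{j<i} ((v_i · u_j) / (u_j · u_j)) · u_j.

Step by step this gives:
  u_1 = (2, -2, 1, -2)
  u_2 = (49/13, 29/13, -34/13, 3/13)
  u_3 = (-281/339, 62/339, -400/339, -181/113)

Orthogonality check:
  u_2 · u_1 = 0 (should be 0)
  u_3 · u_1 = 0 (should be 0)
  u_3 · u_2 = 0 (should be 0)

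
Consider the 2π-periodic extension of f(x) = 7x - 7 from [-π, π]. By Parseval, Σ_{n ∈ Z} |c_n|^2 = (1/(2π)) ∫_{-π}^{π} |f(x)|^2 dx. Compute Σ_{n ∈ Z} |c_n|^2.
Σ |c_n|^2 = 49π^2/3 + 49

Expand and integrate term by term over [-π, π]:
  ∫ (7x)^2 dx = 49·(2π^3/3); ∫ 2·7·(-7)·x dx = 0 (odd integrand); ∫ (-7)^2 dx = 49·2π.
So (1/(2π)) ∫_{-π}^{π} (7x - 7)^2 dx = 49π^2/3 + 49 = 49π^2/3 + 49.
Parseval ⇒ Σ |c_n|^2 = 49π^2/3 + 49.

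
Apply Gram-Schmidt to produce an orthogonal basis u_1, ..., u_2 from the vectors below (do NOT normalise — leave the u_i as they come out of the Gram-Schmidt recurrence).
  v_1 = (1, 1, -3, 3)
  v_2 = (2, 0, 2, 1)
Orthogonal basis:
  u_1 = (1, 1, -3, 3)
  u_2 = (41/20, 1/20, 37/20, 23/20)

Apply the Gram-Schmidt recurrence
  u_1 = v_1
  u_i = v_i − Σ_{j<i} ((v_i · u_j) / (u_j · u_j)) · u_j.

Step by step this gives:
  u_1 = (1, 1, -3, 3)
  u_2 = (41/20, 1/20, 37/20, 23/20)

Orthogonality check:
  u_2 · u_1 = 0 (should be 0)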